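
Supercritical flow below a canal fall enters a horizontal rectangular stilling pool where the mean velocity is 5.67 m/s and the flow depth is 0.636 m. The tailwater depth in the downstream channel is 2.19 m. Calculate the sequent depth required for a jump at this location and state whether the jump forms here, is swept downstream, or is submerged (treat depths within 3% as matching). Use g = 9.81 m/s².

Fr₁ = V₁/√(g·y₁) = 5.67/√(9.81×0.636) = 2.27.
By Bélanger, y₂/y₁ = ½[√(1 + 8Fr₁²) − 1] = ½[√42.22 − 1] = 2.75.
y₂ = 2.75 × 0.636 = 1.75 m.
Tailwater y_tw = 2.19 m: y_tw > y₂, so the jump is submerged.

y₂ = 1.75 m; the jump is submerged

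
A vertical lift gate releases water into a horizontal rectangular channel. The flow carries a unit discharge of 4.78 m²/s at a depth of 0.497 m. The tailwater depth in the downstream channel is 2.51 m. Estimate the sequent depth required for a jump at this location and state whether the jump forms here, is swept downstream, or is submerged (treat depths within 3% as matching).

y₂ = 2.82 m; the jump is swept downstream

V₁ = q/y₁ = 4.78/0.497 = 9.62 m/s. Fr₁ = V₁/√(g·y₁) = 9.62/√(9.81×0.497) = 4.36.
From the momentum equation for a rectangular channel, y₂/y₁ = ½[√(1 + 8Fr₁²) − 1] = ½[√152.8 − 1] = 5.68.
y₂ = 5.68 × 0.497 = 2.82 m.
Tailwater y_tw = 2.51 m: y_tw < y₂, so the jump is swept downstream.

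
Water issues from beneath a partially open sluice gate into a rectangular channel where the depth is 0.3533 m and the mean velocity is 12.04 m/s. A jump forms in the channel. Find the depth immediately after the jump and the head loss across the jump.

Fr₁ = V₁/√(g·y₁) = 12.04/√(9.81×0.3533) = 6.467.
Bélanger equation: y₂/y₁ = ½[√(1 + 8Fr₁²) − 1] = ½[√335.60 − 1] = 8.660.
y₂ = 8.660 × 0.3533 = 3.059 m.
q = V₁·y₁ = 12.04 × 0.3533 = 4.254 m²/s. V₂ = q/y₂ = 4.254/3.059 = 1.390 m/s. E₁ = y₁ + V₁²/2g = 7.742 m; E₂ = y₂ + V₂²/2g = 3.158 m. ΔE = E₁ − E₂ = 4.584 m.

y₂ = 3.059 m; ΔE = 4.584 m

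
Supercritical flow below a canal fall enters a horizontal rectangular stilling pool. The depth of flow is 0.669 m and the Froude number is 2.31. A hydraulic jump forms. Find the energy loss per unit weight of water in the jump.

ΔE = 0.351 m

Fr₁ = 2.31 (given).
Sequent-depth ratio: y₂/y₁ = ½[√(1 + 8Fr₁²) − 1] = ½[√43.69 − 1] = 2.80.
y₂ = 2.80 × 0.669 = 1.88 m.
Head loss: ΔE = (y₂ − y₁)³/(4y₁y₂) = (1.88 − 0.669)³/(4×0.669×1.88) = 1.76/5.02 = 0.351 m.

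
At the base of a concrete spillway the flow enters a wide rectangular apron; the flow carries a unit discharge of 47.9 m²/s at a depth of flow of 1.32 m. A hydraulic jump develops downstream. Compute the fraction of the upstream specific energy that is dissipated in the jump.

V₁ = q/y₁ = 47.9/1.32 = 36.3 m/s. Fr₁ = V₁/√(g·y₁) = 36.3/√(9.81×1.32) = 10.1.
Bélanger equation: y₂/y₁ = ½[√(1 + 8Fr₁²) − 1] = ½[√814.5 − 1] = 13.8.
y₂ = 13.8 × 1.32 = 18.2 m.
E₁ = y₁ + V₁²/2g = 68.4 m. ΔE = (y₂ − y₁)³/(4y₁y₂) = 49.9 m. ΔE/E₁ = 49.9/68.4 = 0.729.

ΔE/E₁ = 0.729 (72.9%)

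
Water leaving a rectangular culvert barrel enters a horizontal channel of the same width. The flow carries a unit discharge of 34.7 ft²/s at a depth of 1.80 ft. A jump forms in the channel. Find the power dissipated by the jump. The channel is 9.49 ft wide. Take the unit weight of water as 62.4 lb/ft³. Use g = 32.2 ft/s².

P = 51.1 hp

V₁ = q/y₁ = 34.7/1.80 = 19.3 ft/s. Fr₁ = V₁/√(g·y₁) = 19.3/√(32.2×1.80) = 2.53.
Conjugate-depth relation: y₂/y₁ = ½[√(1 + 8Fr₁²) − 1] = ½[√52.30 − 1] = 3.12.
y₂ = 3.12 × 1.80 = 5.61 ft.
V₂ = q/y₂ = 34.7/5.61 = 6.19 ft/s. E₁ = y₁ + V₁²/2g = 7.57 ft; E₂ = y₂ + V₂²/2g = 6.20 ft. ΔE = E₁ − E₂ = 1.37 ft.
Q = q·b = 34.7 × 9.49 = 329 cfs. P = γ·Q·ΔE/550 = 62.4 × 329 × 1.37 / 550 = 51.1 hp.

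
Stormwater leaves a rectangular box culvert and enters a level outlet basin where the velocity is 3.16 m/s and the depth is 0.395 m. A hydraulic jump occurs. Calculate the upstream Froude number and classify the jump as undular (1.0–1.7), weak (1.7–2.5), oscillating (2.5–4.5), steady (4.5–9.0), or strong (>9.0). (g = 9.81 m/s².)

Fr₁ = V₁/√(g·y₁) = 3.16/√(9.81×0.395) = 1.61.
Fr₁ = 1.61 lies in the undular range.

Fr₁ = 1.61; undular jump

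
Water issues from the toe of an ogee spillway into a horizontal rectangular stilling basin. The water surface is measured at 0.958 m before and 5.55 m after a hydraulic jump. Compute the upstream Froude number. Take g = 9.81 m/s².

For a rectangular channel the momentum equation gives q² = ½·g·y₁·y₂·(y₁ + y₂) = ½×9.81×0.958×5.55×6.51 = 170.
q = √170 = 13.0 m²/s.
V₁ = q/y₁ = 13.6 m/s; Fr₁ = V₁/√(g·y₁) = 4.44.

Fr₁ = 4.44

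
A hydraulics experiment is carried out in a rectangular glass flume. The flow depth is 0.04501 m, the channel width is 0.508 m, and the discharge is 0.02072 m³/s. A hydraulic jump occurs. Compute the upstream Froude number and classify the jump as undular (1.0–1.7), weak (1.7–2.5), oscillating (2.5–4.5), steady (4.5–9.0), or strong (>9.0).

Fr₁ = 1.364; undular jump

q = Q/b = 0.02072/0.508 = 0.04079 m²/s; V₁ = q/y₁ = 0.9062 m/s. Fr₁ = V₁/√(g·y₁) = 1.364.
Fr₁ = 1.364 lies in the undular range.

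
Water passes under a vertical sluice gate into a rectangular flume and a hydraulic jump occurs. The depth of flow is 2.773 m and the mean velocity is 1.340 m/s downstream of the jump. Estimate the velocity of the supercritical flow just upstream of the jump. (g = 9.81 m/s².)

V₁ = 11.35 m/s

Fr₂ = V₂/√(g·y₂) = 1.340/√(9.81×2.773) = 0.2569.
Since the conjugate-depth ratio holds either way, y₁/y₂ = ½[√(1 + 8Fr₂²) − 1] = ½[√1.5281 − 1] = 0.1181.
y₁ = 0.1181 × 2.773 = 0.3274 m.
V₁ = q/y₁ = 3.716/0.3274 = 11.35 m/s.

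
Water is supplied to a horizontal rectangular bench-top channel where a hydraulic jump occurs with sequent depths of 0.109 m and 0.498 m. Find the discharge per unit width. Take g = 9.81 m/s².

For a rectangular channel the momentum equation gives q² = ½·g·y₁·y₂·(y₁ + y₂) = ½×9.81×0.109×0.498×0.607 = 0.162.
q = √0.162 = 0.402 m²/s.

q = 0.402 m²/s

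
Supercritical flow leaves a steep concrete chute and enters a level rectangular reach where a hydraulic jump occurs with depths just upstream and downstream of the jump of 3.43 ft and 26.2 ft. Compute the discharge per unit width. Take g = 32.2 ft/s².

q = 207 ft²/s

For a rectangular channel the momentum equation gives q² = ½·g·y₁·y₂·(y₁ + y₂) = ½×32.2×3.43×26.2×29.6 = 42870.
q = √42870 = 207 ft²/s.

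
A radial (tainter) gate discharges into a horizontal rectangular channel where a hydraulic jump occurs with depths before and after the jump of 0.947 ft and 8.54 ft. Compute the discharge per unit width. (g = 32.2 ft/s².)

For a rectangular channel the momentum equation gives q² = ½·g·y₁·y₂·(y₁ + y₂) = ½×32.2×0.947×8.54×9.49 = 1235.
q = √1235 = 35.1 ft²/s.

q = 35.1 ft²/s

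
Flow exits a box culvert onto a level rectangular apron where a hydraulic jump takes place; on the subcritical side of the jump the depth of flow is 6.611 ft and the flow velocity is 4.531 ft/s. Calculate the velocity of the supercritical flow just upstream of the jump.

Fr₂ = V₂/√(g·y₂) = 4.531/√(32.2×6.611) = 0.3106.
Since the conjugate-depth ratio holds either way, y₁/y₂ = ½[√(1 + 8Fr₂²) − 1] = ½[√1.7715 − 1] = 0.1655.
y₁ = 0.1655 × 6.611 = 1.094 ft.
V₁ = q/y₁ = 29.95/1.094 = 27.38 ft/s.

V₁ = 27.38 ft/s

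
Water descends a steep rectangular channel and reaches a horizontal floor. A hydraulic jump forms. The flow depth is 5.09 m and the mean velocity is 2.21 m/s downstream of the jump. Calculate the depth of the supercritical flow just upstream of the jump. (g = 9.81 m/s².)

Fr₂ = V₂/√(g·y₂) = 2.21/√(9.81×5.09) = 0.313.
From the momentum equation (using Fr₂), y₁/y₂ = ½[√(1 + 8Fr₂²) − 1] = ½[√1.783 − 1] = 0.168.
y₁ = 0.168 × 5.09 = 0.853 m.

y₁ = 0.853 m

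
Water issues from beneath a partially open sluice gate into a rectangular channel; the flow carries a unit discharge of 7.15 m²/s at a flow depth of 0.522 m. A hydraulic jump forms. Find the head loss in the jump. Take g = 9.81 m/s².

V₁ = q/y₁ = 7.15/0.522 = 13.7 m/s. Fr₁ = V₁/√(g·y₁) = 13.7/√(9.81×0.522) = 6.05.
Conjugate-depth relation: y₂/y₁ = ½[√(1 + 8Fr₁²) − 1] = ½[√294.1 − 1] = 8.07.
y₂ = 8.07 × 0.522 = 4.22 m.
V₂ = q/y₂ = 7.15/4.22 = 1.70 m/s. E₁ = y₁ + V₁²/2g = 10.1 m; E₂ = y₂ + V₂²/2g = 4.36 m. ΔE = E₁ − E₂ = 5.72 m.

ΔE = 5.72 m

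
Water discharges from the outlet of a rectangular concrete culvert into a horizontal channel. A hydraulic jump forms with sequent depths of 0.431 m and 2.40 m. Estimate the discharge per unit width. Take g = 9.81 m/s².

For a rectangular channel the momentum equation gives q² = ½·g·y₁·y₂·(y₁ + y₂) = ½×9.81×0.431×2.40×2.83 = 14.4.
q = √14.4 = 3.79 m²/s.

q = 3.79 m²/s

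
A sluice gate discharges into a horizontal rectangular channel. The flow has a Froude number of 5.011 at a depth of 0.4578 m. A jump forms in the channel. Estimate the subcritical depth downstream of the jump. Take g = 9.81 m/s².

Fr₁ = 5.011 (given).
Conjugate-depth relation: y₂/y₁ = ½[√(1 + 8Fr₁²) − 1] = ½[√201.88 − 1] = 6.604.
y₂ = 6.604 × 0.4578 = 3.023 m.

y₂ = 3.023 m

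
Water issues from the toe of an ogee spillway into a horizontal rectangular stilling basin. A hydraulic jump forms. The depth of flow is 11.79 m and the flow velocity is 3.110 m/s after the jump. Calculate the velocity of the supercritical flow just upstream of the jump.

Fr₂ = V₂/√(g·y₂) = 3.110/√(9.81×11.79) = 0.2892.
Since the conjugate-depth ratio holds either way, y₁/y₂ = ½[√(1 + 8Fr₂²) − 1] = ½[√1.6690 − 1] = 0.1459.
y₁ = 0.1459 × 11.79 = 1.721 m.
V₁ = q/y₁ = 36.67/1.721 = 21.31 m/s.

V₁ = 21.31 m/s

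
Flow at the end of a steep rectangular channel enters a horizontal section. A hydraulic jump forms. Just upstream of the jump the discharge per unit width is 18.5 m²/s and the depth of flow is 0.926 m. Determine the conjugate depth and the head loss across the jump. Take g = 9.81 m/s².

V₁ = q/y₁ = 18.5/0.926 = 20.0 m/s. Fr₁ = V₁/√(g·y₁) = 20.0/√(9.81×0.926) = 6.63.
Sequent-depth ratio: y₂/y₁ = ½[√(1 + 8Fr₁²) − 1] = ½[√352.5 − 1] = 8.89.
y₂ = 8.89 × 0.926 = 8.23 m.
Head loss: ΔE = (y₂ − y₁)³/(4y₁y₂) = (8.23 − 0.926)³/(4×0.926×8.23) = 390/30.5 = 12.8 m.

y₂ = 8.23 m; ΔE = 12.8 m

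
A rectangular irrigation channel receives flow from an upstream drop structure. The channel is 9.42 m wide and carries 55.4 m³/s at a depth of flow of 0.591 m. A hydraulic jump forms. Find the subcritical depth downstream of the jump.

q = Q/b = 55.4/9.42 = 5.88 m²/s; V₁ = q/y₁ = 9.95 m/s. Fr₁ = V₁/√(g·y₁) = 4.13.
By Bélanger, y₂/y₁ = ½[√(1 + 8Fr₁²) − 1] = ½[√137.6 − 1] = 5.37.
y₂ = 5.37 × 0.591 = 3.17 m.

y₂ = 3.17 m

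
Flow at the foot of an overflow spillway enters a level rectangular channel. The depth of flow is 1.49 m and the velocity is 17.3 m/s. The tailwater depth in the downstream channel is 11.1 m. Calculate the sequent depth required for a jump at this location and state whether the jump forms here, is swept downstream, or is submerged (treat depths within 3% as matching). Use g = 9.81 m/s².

Fr₁ = V₁/√(g·y₁) = 17.3/√(9.81×1.49) = 4.52.
Conjugate-depth relation: y₂/y₁ = ½[√(1 + 8Fr₁²) − 1] = ½[√164.8 − 1] = 5.92.
y₂ = 5.92 × 1.49 = 8.82 m.
Tailwater y_tw = 11.1 m: y_tw > y₂, so the jump is submerged.

y₂ = 8.82 m; the jump is submerged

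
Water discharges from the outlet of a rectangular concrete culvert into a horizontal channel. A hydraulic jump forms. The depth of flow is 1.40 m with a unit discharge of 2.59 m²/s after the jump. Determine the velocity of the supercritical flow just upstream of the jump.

V₁ = 5.07 m/s

V₂ = q/y₂ = 2.59/1.40 = 1.85 m/s; Fr₂ = V₂/√(g·y₂) = 0.499.
Applying the sequent-depth relation in reverse, y₁/y₂ = ½[√(1 + 8Fr₂²) − 1] = ½[√2.994 − 1] = 0.365.
y₁ = 0.365 × 1.40 = 0.511 m.
V₁ = q/y₁ = 2.59/0.511 = 5.07 m/s.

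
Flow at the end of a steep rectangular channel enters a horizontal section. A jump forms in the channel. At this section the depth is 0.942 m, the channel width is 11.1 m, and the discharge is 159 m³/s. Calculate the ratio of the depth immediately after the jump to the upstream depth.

y₂/y₁ = 6.59

q = Q/b = 159/11.1 = 14.3 m²/s; V₁ = q/y₁ = 15.2 m/s. Fr₁ = V₁/√(g·y₁) = 5.00.
By Bélanger, y₂/y₁ = ½[√(1 + 8Fr₁²) − 1] = ½[√201.2 − 1] = 6.59.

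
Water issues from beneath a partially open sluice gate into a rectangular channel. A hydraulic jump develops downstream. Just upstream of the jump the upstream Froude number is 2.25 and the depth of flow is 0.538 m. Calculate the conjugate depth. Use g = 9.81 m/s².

y₂ = 1.46 m

Fr₁ = 2.25 (given).
By Bélanger, y₂/y₁ = ½[√(1 + 8Fr₁²) − 1] = ½[√41.50 − 1] = 2.72.
y₂ = 2.72 × 0.538 = 1.46 m.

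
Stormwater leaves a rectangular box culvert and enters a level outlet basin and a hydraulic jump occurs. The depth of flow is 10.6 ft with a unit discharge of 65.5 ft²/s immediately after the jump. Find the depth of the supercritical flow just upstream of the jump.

y₁ = 2.00 ft

V₂ = q/y₂ = 65.5/10.6 = 6.18 ft/s; Fr₂ = V₂/√(g·y₂) = 0.334.
The Bélanger relation is symmetric: y₁/y₂ = ½[√(1 + 8Fr₂²) − 1] = ½[√1.895 − 1] = 0.188.
y₁ = 0.188 × 10.6 = 2.00 ft.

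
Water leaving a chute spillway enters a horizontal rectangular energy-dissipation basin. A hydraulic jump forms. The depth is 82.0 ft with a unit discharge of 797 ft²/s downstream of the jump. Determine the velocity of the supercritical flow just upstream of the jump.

V₂ = q/y₂ = 797/82.0 = 9.72 ft/s; Fr₂ = V₂/√(g·y₂) = 0.189.
From the momentum equation (using Fr₂), y₁/y₂ = ½[√(1 + 8Fr₂²) − 1] = ½[√1.286 − 1] = 0.0671.
y₁ = 0.0671 × 82.0 = 5.50 ft.
V₁ = q/y₁ = 797/5.50 = 145 ft/s.

V₁ = 145 ft/s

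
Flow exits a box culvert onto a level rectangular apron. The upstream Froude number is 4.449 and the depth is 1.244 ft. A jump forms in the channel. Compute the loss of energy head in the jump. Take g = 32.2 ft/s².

Fr₁ = 4.449 (given).
By Bélanger, y₂/y₁ = ½[√(1 + 8Fr₁²) − 1] = ½[√159.35 − 1] = 5.812.
y₂ = 5.812 × 1.244 = 7.230 ft.
V₁ = Fr₁·√(g·y₁) = 4.449×√(32.2×1.244) = 28.16 ft/s; q = V₁·y₁ = 35.03 ft²/s. V₂ = q/y₂ = 35.03/7.230 = 4.845 ft/s. E₁ = y₁ + V₁²/2g = 13.56 ft; E₂ = y₂ + V₂²/2g = 7.594 ft. ΔE = E₁ − E₂ = 5.961 ft.

ΔE = 5.961 ft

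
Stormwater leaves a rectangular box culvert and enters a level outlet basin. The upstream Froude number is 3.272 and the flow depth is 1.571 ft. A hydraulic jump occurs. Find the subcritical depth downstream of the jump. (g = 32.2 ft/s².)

Fr₁ = 3.272 (given).
From the momentum equation for a rectangular channel, y₂/y₁ = ½[√(1 + 8Fr₁²) − 1] = ½[√86.648 − 1] = 4.154.
y₂ = 4.154 × 1.571 = 6.526 ft.

y₂ = 6.526 ft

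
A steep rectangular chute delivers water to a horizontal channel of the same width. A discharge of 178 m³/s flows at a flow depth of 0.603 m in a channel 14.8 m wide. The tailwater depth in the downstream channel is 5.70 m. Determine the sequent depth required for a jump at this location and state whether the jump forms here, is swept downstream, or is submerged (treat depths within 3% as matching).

q = Q/b = 178/14.8 = 12.0 m²/s; V₁ = q/y₁ = 19.9 m/s. Fr₁ = V₁/√(g·y₁) = 8.20.
By Bélanger, y₂/y₁ = ½[√(1 + 8Fr₁²) − 1] = ½[√539.0 − 1] = 11.1.
y₂ = 11.1 × 0.603 = 6.70 m.
Tailwater y_tw = 5.70 m: y_tw < y₂, so the jump is swept downstream.

y₂ = 6.70 m; the jump is swept downstream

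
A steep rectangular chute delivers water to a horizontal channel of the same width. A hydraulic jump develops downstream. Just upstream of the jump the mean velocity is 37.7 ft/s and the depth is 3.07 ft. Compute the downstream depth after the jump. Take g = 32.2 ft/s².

y₂ = 15.0 ft

Fr₁ = V₁/√(g·y₁) = 37.7/√(32.2×3.07) = 3.79.
Conjugate-depth relation: y₂/y₁ = ½[√(1 + 8Fr₁²) − 1] = ½[√116.0 − 1] = 4.89.
y₂ = 4.89 × 3.07 = 15.0 ft.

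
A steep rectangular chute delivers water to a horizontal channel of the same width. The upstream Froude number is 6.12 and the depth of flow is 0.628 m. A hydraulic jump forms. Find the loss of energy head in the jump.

Fr₁ = 6.12 (given).
From the momentum equation for a rectangular channel, y₂/y₁ = ½[√(1 + 8Fr₁²) − 1] = ½[√300.6 − 1] = 8.17.
y₂ = 8.17 × 0.628 = 5.13 m.
Head loss: ΔE = (y₂ − y₁)³/(4y₁y₂) = (5.13 − 0.628)³/(4×0.628×5.13) = 91.3/12.9 = 7.08 m.

ΔE = 7.08 m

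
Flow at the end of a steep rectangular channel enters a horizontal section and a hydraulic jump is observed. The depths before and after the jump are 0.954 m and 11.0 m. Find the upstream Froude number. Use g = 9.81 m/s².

For a rectangular channel the momentum equation gives q² = ½·g·y₁·y₂·(y₁ + y₂) = ½×9.81×0.954×11.0×12.0 = 615.
q = √615 = 24.8 m²/s.
V₁ = q/y₁ = 26.0 m/s; Fr₁ = V₁/√(g·y₁) = 8.50.

Fr₁ = 8.50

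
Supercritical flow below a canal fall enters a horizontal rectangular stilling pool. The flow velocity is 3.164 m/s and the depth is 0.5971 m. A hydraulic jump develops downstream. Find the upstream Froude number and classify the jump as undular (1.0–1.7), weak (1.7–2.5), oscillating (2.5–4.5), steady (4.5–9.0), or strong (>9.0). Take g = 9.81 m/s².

Fr₁ = V₁/√(g·y₁) = 3.164/√(9.81×0.5971) = 1.307.
Fr₁ = 1.307 lies in the undular range.

Fr₁ = 1.307; undular jump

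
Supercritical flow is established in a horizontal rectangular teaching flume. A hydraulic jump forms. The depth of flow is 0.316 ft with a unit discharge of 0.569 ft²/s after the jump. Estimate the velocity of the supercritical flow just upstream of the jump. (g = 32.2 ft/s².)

V₁ = 4.07 ft/s

V₂ = q/y₂ = 0.569/0.316 = 1.80 ft/s; Fr₂ = V₂/√(g·y₂) = 0.564.
The Bélanger relation is symmetric: y₁/y₂ = ½[√(1 + 8Fr₂²) − 1] = ½[√3.549 − 1] = 0.442.
y₁ = 0.442 × 0.316 = 0.140 ft.
V₁ = q/y₁ = 0.569/0.140 = 4.07 ft/s.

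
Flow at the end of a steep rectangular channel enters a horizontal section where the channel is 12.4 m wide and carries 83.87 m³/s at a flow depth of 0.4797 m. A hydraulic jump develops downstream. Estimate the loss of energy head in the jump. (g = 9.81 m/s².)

ΔE = 6.303 m

q = Q/b = 83.87/12.4 = 6.764 m²/s; V₁ = q/y₁ = 14.10 m/s. Fr₁ = V₁/√(g·y₁) = 6.500.
From the momentum equation for a rectangular channel, y₂/y₁ = ½[√(1 + 8Fr₁²) − 1] = ½[√338.97 − 1] = 8.706.
y₂ = 8.706 × 0.4797 = 4.176 m.
Head loss: ΔE = (y₂ − y₁)³/(4y₁y₂) = (4.176 − 0.4797)³/(4×0.4797×4.176) = 50.50/8.013 = 6.303 m.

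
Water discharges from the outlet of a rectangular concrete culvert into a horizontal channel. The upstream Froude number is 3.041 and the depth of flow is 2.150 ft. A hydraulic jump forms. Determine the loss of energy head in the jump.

ΔE = 3.180 ft

Fr₁ = 3.041 (given).
By Bélanger, y₂/y₁ = ½[√(1 + 8Fr₁²) − 1] = ½[√74.981 − 1] = 3.830.
y₂ = 3.830 × 2.150 = 8.234 ft.
Head loss: ΔE = (y₂ − y₁)³/(4y₁y₂) = (8.234 − 2.150)³/(4×2.150×8.234) = 225.2/70.81 = 3.180 ft.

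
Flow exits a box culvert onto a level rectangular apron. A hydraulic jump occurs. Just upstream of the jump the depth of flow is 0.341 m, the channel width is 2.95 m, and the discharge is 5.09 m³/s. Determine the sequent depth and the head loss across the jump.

y₂ = 1.17 m; ΔE = 0.361 m

q = Q/b = 5.09/2.95 = 1.73 m²/s; V₁ = q/y₁ = 5.06 m/s. Fr₁ = V₁/√(g·y₁) = 2.77.
Sequent-depth ratio: y₂/y₁ = ½[√(1 + 8Fr₁²) − 1] = ½[√62.23 − 1] = 3.44.
y₂ = 3.44 × 0.341 = 1.17 m.
Head loss: ΔE = (y₂ − y₁)³/(4y₁y₂) = (1.17 − 0.341)³/(4×0.341×1.17) = 0.579/1.60 = 0.361 m.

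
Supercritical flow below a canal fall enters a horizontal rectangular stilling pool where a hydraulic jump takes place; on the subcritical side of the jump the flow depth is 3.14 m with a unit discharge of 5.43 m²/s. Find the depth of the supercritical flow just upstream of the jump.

y₁ = 0.523 m

V₂ = q/y₂ = 5.43/3.14 = 1.73 m/s; Fr₂ = V₂/√(g·y₂) = 0.312.
Applying the sequent-depth relation in reverse, y₁/y₂ = ½[√(1 + 8Fr₂²) − 1] = ½[√1.777 − 1] = 0.166.
y₁ = 0.166 × 3.14 = 0.523 m.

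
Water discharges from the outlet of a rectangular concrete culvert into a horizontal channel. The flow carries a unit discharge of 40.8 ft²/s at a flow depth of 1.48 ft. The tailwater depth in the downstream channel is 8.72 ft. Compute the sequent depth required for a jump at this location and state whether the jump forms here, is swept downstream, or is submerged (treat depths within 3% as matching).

y₂ = 7.65 ft; the jump is submerged

V₁ = q/y₁ = 40.8/1.48 = 27.6 ft/s. Fr₁ = V₁/√(g·y₁) = 27.6/√(32.2×1.48) = 3.99.
By Bélanger, y₂/y₁ = ½[√(1 + 8Fr₁²) − 1] = ½[√128.6 − 1] = 5.17.
y₂ = 5.17 × 1.48 = 7.65 ft.
Tailwater y_tw = 8.72 ft: y_tw > y₂, so the jump is submerged.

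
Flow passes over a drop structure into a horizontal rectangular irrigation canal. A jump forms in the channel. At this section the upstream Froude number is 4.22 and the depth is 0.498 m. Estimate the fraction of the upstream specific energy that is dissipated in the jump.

Fr₁ = 4.22 (given).
From the momentum equation for a rectangular channel, y₂/y₁ = ½[√(1 + 8Fr₁²) − 1] = ½[√143.5 − 1] = 5.49.
y₂ = 5.49 × 0.498 = 2.73 m.
E₁ = y₁(1 + Fr₁²/2) = 0.498×(1 + 4.22²/2) = 4.93 m. ΔE = (y₂ − y₁)³/(4y₁y₂) = 2.05 m. ΔE/E₁ = 2.05/4.93 = 0.416.

ΔE/E₁ = 0.416 (41.6%)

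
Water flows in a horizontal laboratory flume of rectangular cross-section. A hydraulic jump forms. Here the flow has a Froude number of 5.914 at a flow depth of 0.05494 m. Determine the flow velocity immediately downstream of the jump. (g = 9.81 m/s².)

V₂ = 0.5511 m/s

Fr₁ = 5.914 (given).
Bélanger equation: y₂/y₁ = ½[√(1 + 8Fr₁²) − 1] = ½[√280.80 − 1] = 7.879.
y₂ = 7.879 × 0.05494 = 0.4328 m.
V₁ = Fr₁·√(g·y₁) = 5.914×√(9.81×0.05494) = 4.342 m/s; q = V₁·y₁ = 0.2385 m²/s.
V₂ = q/y₂ = 0.2385/0.4328 = 0.5511 m/s.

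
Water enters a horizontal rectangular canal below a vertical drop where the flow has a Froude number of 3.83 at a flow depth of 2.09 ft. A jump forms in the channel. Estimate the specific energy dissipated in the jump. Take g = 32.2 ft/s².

ΔE = 6.47 ft

Fr₁ = 3.83 (given).
Sequent-depth ratio: y₂/y₁ = ½[√(1 + 8Fr₁²) − 1] = ½[√118.4 − 1] = 4.94.
y₂ = 4.94 × 2.09 = 10.3 ft.
Head loss: ΔE = (y₂ − y₁)³/(4y₁y₂) = (10.3 − 2.09)³/(4×2.09×10.3) = 558/86.3 = 6.47 ft.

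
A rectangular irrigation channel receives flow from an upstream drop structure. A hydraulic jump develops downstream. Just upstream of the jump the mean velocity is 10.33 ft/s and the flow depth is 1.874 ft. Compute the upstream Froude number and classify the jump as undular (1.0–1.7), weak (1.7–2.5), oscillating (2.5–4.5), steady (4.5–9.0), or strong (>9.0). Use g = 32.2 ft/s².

Fr₁ = V₁/√(g·y₁) = 10.33/√(32.2×1.874) = 1.330.
Fr₁ = 1.330 lies in the undular range.

Fr₁ = 1.330; undular jump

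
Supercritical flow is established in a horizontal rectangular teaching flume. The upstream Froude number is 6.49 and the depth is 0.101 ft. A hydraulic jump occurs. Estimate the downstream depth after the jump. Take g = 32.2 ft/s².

y₂ = 0.878 ft

Fr₁ = 6.49 (given).
From the momentum equation for a rectangular channel, y₂/y₁ = ½[√(1 + 8Fr₁²) − 1] = ½[√338.0 − 1] = 8.69.
y₂ = 8.69 × 0.101 = 0.878 ft.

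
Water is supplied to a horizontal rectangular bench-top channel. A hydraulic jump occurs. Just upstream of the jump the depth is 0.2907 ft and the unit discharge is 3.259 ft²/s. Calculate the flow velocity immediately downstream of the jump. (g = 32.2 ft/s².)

V₂ = 2.382 ft/s

V₁ = q/y₁ = 3.259/0.2907 = 11.21 ft/s. Fr₁ = V₁/√(g·y₁) = 11.21/√(32.2×0.2907) = 3.664.
Sequent-depth ratio: y₂/y₁ = ½[√(1 + 8Fr₁²) − 1] = ½[√108.42 − 1] = 4.706.
y₂ = 4.706 × 0.2907 = 1.368 ft.
V₂ = q/y₂ = 3.259/1.368 = 2.382 ft/s.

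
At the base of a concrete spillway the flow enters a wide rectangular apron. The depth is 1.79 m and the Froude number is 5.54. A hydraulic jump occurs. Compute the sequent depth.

Fr₁ = 5.54 (given).
Sequent-depth ratio: y₂/y₁ = ½[√(1 + 8Fr₁²) − 1] = ½[√246.5 − 1] = 7.35.
y₂ = 7.35 × 1.79 = 13.2 m.

y₂ = 13.2 m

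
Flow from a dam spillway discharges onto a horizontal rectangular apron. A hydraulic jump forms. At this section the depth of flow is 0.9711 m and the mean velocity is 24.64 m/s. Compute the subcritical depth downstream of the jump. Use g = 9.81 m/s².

Fr₁ = V₁/√(g·y₁) = 24.64/√(9.81×0.9711) = 7.983.
Conjugate-depth relation: y₂/y₁ = ½[√(1 + 8Fr₁²) − 1] = ½[√510.85 − 1] = 10.80.
y₂ = 10.80 × 0.9711 = 10.49 m.

y₂ = 10.49 m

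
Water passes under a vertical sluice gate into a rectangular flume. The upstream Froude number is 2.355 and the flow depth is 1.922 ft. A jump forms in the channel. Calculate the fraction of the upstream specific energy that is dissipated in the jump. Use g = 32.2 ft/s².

ΔE/E₁ = 0.151 (15.1%)

Fr₁ = 2.355 (given).
Sequent-depth ratio: y₂/y₁ = ½[√(1 + 8Fr₁²) − 1] = ½[√45.368 − 1] = 2.868.
y₂ = 2.868 × 1.922 = 5.512 ft.
E₁ = y₁(1 + Fr₁²/2) = 1.922×(1 + 2.355²/2) = 7.252 ft. ΔE = (y₂ − y₁)³/(4y₁y₂) = 1.092 ft. ΔE/E₁ = 1.092/7.252 = 0.151.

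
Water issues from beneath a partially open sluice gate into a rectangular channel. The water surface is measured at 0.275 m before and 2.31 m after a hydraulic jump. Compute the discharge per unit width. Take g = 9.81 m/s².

For a rectangular channel the momentum equation gives q² = ½·g·y₁·y₂·(y₁ + y₂) = ½×9.81×0.275×2.31×2.58 = 8.05.
q = √8.05 = 2.84 m²/s.

q = 2.84 m²/s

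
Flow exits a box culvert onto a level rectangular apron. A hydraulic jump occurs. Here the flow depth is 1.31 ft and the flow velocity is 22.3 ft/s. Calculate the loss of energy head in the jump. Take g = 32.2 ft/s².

ΔE = 2.89 ft

Fr₁ = V₁/√(g·y₁) = 22.3/√(32.2×1.31) = 3.43.
From the momentum equation for a rectangular channel, y₂/y₁ = ½[√(1 + 8Fr₁²) − 1] = ½[√95.31 − 1] = 4.38.
y₂ = 4.38 × 1.31 = 5.74 ft.
q = V₁·y₁ = 22.3 × 1.31 = 29.2 ft²/s. V₂ = q/y₂ = 29.2/5.74 = 5.09 ft/s. E₁ = y₁ + V₁²/2g = 9.03 ft; E₂ = y₂ + V₂²/2g = 6.14 ft. ΔE = E₁ − E₂ = 2.89 ft.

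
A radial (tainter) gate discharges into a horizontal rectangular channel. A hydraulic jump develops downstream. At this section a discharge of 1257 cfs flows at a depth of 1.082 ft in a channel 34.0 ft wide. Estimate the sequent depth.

y₂ = 8.333 ft

q = Q/b = 1257/34.0 = 36.97 ft²/s; V₁ = q/y₁ = 34.17 ft/s. Fr₁ = V₁/√(g·y₁) = 5.789.
Bélanger equation: y₂/y₁ = ½[√(1 + 8Fr₁²) − 1] = ½[√269.08 − 1] = 7.702.
y₂ = 7.702 × 1.082 = 8.333 ft.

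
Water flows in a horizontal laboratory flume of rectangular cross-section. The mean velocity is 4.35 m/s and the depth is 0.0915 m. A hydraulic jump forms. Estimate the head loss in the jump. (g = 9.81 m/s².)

ΔE = 0.479 m

Fr₁ = V₁/√(g·y₁) = 4.35/√(9.81×0.0915) = 4.59.
By Bélanger, y₂/y₁ = ½[√(1 + 8Fr₁²) − 1] = ½[√169.6 − 1] = 6.01.
y₂ = 6.01 × 0.0915 = 0.550 m.
Head loss: ΔE = (y₂ − y₁)³/(4y₁y₂) = (0.550 − 0.0915)³/(4×0.0915×0.550) = 0.0965/0.201 = 0.479 m.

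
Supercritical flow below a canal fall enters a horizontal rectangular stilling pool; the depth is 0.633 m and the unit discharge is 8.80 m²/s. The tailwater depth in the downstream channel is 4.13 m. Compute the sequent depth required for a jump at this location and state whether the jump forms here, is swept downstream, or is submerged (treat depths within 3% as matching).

y₂ = 4.69 m; the jump is swept downstream

V₁ = q/y₁ = 8.80/0.633 = 13.9 m/s. Fr₁ = V₁/√(g·y₁) = 13.9/√(9.81×0.633) = 5.58.
Bélanger equation: y₂/y₁ = ½[√(1 + 8Fr₁²) − 1] = ½[√250.0 − 1] = 7.41.
y₂ = 7.41 × 0.633 = 4.69 m.
Tailwater y_tw = 4.13 m: y_tw < y₂, so the jump is swept downstream.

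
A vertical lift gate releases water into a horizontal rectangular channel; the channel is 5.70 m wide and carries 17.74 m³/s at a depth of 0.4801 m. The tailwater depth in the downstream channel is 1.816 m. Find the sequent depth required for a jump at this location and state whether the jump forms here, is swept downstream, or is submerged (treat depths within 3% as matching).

q = Q/b = 17.74/5.70 = 3.112 m²/s; V₁ = q/y₁ = 6.483 m/s. Fr₁ = V₁/√(g·y₁) = 2.987.
From the momentum equation for a rectangular channel, y₂/y₁ = ½[√(1 + 8Fr₁²) − 1] = ½[√72.381 − 1] = 3.754.
y₂ = 3.754 × 0.4801 = 1.802 m.
Tailwater y_tw = 1.816 m: y_tw ≈ y₂, so the jump forms here.

y₂ = 1.802 m; the jump forms here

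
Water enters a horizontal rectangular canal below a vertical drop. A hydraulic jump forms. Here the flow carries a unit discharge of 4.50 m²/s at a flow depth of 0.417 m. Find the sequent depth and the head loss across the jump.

V₁ = q/y₁ = 4.50/0.417 = 10.8 m/s. Fr₁ = V₁/√(g·y₁) = 10.8/√(9.81×0.417) = 5.34.
Sequent-depth ratio: y₂/y₁ = ½[√(1 + 8Fr₁²) − 1] = ½[√228.7 − 1] = 7.06.
y₂ = 7.06 × 0.417 = 2.94 m.
V₂ = q/y₂ = 4.50/2.94 = 1.53 m/s. E₁ = y₁ + V₁²/2g = 6.35 m; E₂ = y₂ + V₂²/2g = 3.06 m. ΔE = E₁ − E₂ = 3.29 m.

y₂ = 2.94 m; ΔE = 3.29 m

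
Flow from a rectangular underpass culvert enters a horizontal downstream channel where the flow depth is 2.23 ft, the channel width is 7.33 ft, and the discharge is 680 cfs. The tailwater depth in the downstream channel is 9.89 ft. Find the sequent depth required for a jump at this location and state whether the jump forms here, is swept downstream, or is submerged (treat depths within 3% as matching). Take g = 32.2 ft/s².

q = Q/b = 680/7.33 = 92.8 ft²/s; V₁ = q/y₁ = 41.6 ft/s. Fr₁ = V₁/√(g·y₁) = 4.91.
Conjugate-depth relation: y₂/y₁ = ½[√(1 + 8Fr₁²) − 1] = ½[√193.8 − 1] = 6.46.
y₂ = 6.46 × 2.23 = 14.4 ft.
Tailwater y_tw = 9.89 ft: y_tw < y₂, so the jump is swept downstream.

y₂ = 14.4 ft; the jump is swept downstream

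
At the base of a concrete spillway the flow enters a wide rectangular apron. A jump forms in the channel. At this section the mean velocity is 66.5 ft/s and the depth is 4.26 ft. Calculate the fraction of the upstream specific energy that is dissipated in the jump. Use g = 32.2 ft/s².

Fr₁ = V₁/√(g·y₁) = 66.5/√(32.2×4.26) = 5.68.
Sequent-depth ratio: y₂/y₁ = ½[√(1 + 8Fr₁²) − 1] = ½[√258.9 − 1] = 7.55.
y₂ = 7.55 × 4.26 = 32.1 ft.
E₁ = y₁ + V₁²/2g = 72.9 ft. ΔE = (y₂ − y₁)³/(4y₁y₂) = 39.6 ft. ΔE/E₁ = 39.6/72.9 = 0.543.

ΔE/E₁ = 0.543 (54.3%)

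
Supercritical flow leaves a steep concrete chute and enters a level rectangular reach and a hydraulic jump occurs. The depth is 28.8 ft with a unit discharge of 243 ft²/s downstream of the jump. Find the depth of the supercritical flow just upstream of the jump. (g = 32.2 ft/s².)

V₂ = q/y₂ = 243/28.8 = 8.44 ft/s; Fr₂ = V₂/√(g·y₂) = 0.277.
Applying the sequent-depth relation in reverse, y₁/y₂ = ½[√(1 + 8Fr₂²) − 1] = ½[√1.614 − 1] = 0.135.
y₁ = 0.135 × 28.8 = 3.90 ft.

y₁ = 3.90 ft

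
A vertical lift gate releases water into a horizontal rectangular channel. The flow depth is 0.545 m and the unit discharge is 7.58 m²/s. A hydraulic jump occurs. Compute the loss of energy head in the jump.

V₁ = q/y₁ = 7.58/0.545 = 13.9 m/s. Fr₁ = V₁/√(g·y₁) = 13.9/√(9.81×0.545) = 6.02.
Sequent-depth ratio: y₂/y₁ = ½[√(1 + 8Fr₁²) − 1] = ½[√290.4 − 1] = 8.02.
y₂ = 8.02 × 0.545 = 4.37 m.
V₂ = q/y₂ = 7.58/4.37 = 1.73 m/s. E₁ = y₁ + V₁²/2g = 10.4 m; E₂ = y₂ + V₂²/2g = 4.52 m. ΔE = E₁ − E₂ = 5.88 m.

ΔE = 5.88 m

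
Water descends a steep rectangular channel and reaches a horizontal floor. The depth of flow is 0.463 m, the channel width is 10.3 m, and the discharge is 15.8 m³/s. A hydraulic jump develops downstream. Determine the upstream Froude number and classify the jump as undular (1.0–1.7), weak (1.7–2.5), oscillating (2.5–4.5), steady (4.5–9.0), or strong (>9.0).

q = Q/b = 15.8/10.3 = 1.53 m²/s; V₁ = q/y₁ = 3.31 m/s. Fr₁ = V₁/√(g·y₁) = 1.55.
Fr₁ = 1.55 lies in the undular range.

Fr₁ = 1.55; undular jump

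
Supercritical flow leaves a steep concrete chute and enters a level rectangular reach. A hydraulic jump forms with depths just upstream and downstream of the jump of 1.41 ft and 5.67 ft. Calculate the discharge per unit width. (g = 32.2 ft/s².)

q = 30.2 ft²/s

For a rectangular channel the momentum equation gives q² = ½·g·y₁·y₂·(y₁ + y₂) = ½×32.2×1.41×5.67×7.08 = 911.
q = √911 = 30.2 ft²/s.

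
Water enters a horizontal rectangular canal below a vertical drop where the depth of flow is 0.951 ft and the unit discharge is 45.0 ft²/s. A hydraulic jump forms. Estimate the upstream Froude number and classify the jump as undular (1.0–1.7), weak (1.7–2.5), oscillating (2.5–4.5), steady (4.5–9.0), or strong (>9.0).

Fr₁ = 8.55; steady jump

V₁ = q/y₁ = 45.0/0.951 = 47.3 ft/s. Fr₁ = V₁/√(g·y₁) = 47.3/√(32.2×0.951) = 8.55.
Fr₁ = 8.55 lies in the steady range.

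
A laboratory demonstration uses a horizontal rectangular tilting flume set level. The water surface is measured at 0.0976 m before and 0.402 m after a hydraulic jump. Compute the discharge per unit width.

q = 0.310 m²/s

For a rectangular channel the momentum equation gives q² = ½·g·y₁·y₂·(y₁ + y₂) = ½×9.81×0.0976×0.402×0.500 = 0.0961.
q = √0.0961 = 0.310 m²/s.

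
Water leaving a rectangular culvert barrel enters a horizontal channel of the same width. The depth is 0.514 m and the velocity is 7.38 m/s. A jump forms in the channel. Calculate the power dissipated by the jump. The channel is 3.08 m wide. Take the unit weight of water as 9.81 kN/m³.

P = 113 kW

Fr₁ = V₁/√(g·y₁) = 7.38/√(9.81×0.514) = 3.29.
By Bélanger, y₂/y₁ = ½[√(1 + 8Fr₁²) − 1] = ½[√87.41 − 1] = 4.17.
y₂ = 4.17 × 0.514 = 2.15 m.
q = V₁·y₁ = 7.38 × 0.514 = 3.79 m²/s. V₂ = q/y₂ = 3.79/2.15 = 1.77 m/s. E₁ = y₁ + V₁²/2g = 3.29 m; E₂ = y₂ + V₂²/2g = 2.31 m. ΔE = E₁ − E₂ = 0.985 m.
Q = q·b = 3.79 × 3.08 = 11.7 m³/s. P = γ·Q·ΔE = 9.81 × 11.7 × 0.985 = 113 kW.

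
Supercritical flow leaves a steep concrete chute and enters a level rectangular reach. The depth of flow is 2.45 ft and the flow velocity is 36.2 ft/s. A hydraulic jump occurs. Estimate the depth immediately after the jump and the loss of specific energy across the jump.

y₂ = 12.9 ft; ΔE = 9.12 ft

Fr₁ = V₁/√(g·y₁) = 36.2/√(32.2×2.45) = 4.08.
Conjugate-depth relation: y₂/y₁ = ½[√(1 + 8Fr₁²) − 1] = ½[√133.9 − 1] = 5.29.
y₂ = 5.29 × 2.45 = 12.9 ft.
Head loss: ΔE = (y₂ − y₁)³/(4y₁y₂) = (12.9 − 2.45)³/(4×2.45×12.9) = 1157/127 = 9.12 ft.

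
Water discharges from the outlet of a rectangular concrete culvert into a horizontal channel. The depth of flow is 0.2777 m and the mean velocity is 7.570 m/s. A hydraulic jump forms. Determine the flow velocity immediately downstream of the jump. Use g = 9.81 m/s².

V₂ = 1.261 m/s

Fr₁ = V₁/√(g·y₁) = 7.570/√(9.81×0.2777) = 4.586.
From the momentum equation for a rectangular channel, y₂/y₁ = ½[√(1 + 8Fr₁²) − 1] = ½[√169.28 − 1] = 6.005.
y₂ = 6.005 × 0.2777 = 1.668 m.
q = V₁·y₁ = 7.570 × 0.2777 = 2.102 m²/s.
V₂ = q/y₂ = 2.102/1.668 = 1.261 m/s.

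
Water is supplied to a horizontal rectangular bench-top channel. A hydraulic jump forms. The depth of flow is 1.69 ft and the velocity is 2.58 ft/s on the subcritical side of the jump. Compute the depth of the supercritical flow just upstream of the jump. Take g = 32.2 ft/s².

Fr₂ = V₂/√(g·y₂) = 2.58/√(32.2×1.69) = 0.350.
Applying the sequent-depth relation in reverse, y₁/y₂ = ½[√(1 + 8Fr₂²) − 1] = ½[√1.979 − 1] = 0.203.
y₁ = 0.203 × 1.69 = 0.344 ft.

y₁ = 0.344 ft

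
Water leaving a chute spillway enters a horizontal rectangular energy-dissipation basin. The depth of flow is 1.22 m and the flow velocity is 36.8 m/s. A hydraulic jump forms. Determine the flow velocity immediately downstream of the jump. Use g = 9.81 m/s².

Fr₁ = V₁/√(g·y₁) = 36.8/√(9.81×1.22) = 10.6.
Bélanger equation: y₂/y₁ = ½[√(1 + 8Fr₁²) − 1] = ½[√906.2 − 1] = 14.6.
y₂ = 14.6 × 1.22 = 17.8 m.
q = V₁·y₁ = 36.8 × 1.22 = 44.9 m²/s.
V₂ = q/y₂ = 44.9/17.8 = 2.53 m/s.

V₂ = 2.53 m/s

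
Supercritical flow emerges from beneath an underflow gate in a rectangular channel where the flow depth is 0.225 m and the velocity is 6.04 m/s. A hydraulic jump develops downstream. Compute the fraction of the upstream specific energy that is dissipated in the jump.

Fr₁ = V₁/√(g·y₁) = 6.04/√(9.81×0.225) = 4.07.
Bélanger equation: y₂/y₁ = ½[√(1 + 8Fr₁²) − 1] = ½[√133.2 − 1] = 5.27.
y₂ = 5.27 × 0.225 = 1.19 m.
E₁ = y₁ + V₁²/2g = 2.08 m. ΔE = (y₂ − y₁)³/(4y₁y₂) = 0.831 m. ΔE/E₁ = 0.831/2.08 = 0.399.

ΔE/E₁ = 0.399 (39.9%)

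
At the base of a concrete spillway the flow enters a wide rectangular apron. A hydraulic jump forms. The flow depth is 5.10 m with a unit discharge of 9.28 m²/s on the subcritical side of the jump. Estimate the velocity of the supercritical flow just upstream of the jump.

V₁ = 15.4 m/s

V₂ = q/y₂ = 9.28/5.10 = 1.82 m/s; Fr₂ = V₂/√(g·y₂) = 0.257.
Applying the sequent-depth relation in reverse, y₁/y₂ = ½[√(1 + 8Fr₂²) − 1] = ½[√1.529 − 1] = 0.118.
y₁ = 0.118 × 5.10 = 0.604 m.
V₁ = q/y₁ = 9.28/0.604 = 15.4 m/s.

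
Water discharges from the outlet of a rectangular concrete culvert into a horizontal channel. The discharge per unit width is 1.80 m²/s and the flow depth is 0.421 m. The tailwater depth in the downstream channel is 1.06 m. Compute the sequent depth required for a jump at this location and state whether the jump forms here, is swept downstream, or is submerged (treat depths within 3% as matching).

V₁ = q/y₁ = 1.80/0.421 = 4.28 m/s. Fr₁ = V₁/√(g·y₁) = 4.28/√(9.81×0.421) = 2.10.
By Bélanger, y₂/y₁ = ½[√(1 + 8Fr₁²) − 1] = ½[√36.41 − 1] = 2.52.
y₂ = 2.52 × 0.421 = 1.06 m.
Tailwater y_tw = 1.06 m: y_tw ≈ y₂, so the jump forms here.

y₂ = 1.06 m; the jump forms here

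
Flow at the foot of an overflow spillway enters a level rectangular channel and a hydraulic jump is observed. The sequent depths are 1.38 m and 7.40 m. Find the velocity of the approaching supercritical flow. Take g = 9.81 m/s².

V₁ = 15.2 m/s

For a rectangular channel the momentum equation gives q² = ½·g·y₁·y₂·(y₁ + y₂) = ½×9.81×1.38×7.40×8.78 = 440.
q = √440 = 21.0 m²/s.
V₁ = q/y₁ = 21.0/1.38 = 15.2 m/s.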